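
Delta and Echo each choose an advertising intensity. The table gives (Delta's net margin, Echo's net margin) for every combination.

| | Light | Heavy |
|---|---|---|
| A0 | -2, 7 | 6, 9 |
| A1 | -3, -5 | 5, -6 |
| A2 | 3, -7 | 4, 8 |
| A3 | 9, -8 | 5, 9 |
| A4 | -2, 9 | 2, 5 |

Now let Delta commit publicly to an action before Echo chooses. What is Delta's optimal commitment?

A0

Echo best-responds to each possible Delta move:
- A0 → Echo plays Heavy (best of 7, 9); Delta gets 6.
- A1 → Echo plays Light (best of -5, -6); Delta gets -3.
- A2 → Echo plays Heavy (best of -7, 8); Delta gets 4.
- A3 → Echo plays Heavy (best of -8, 9); Delta gets 5.
- A4 → Echo plays Light (best of 9, 5); Delta gets -2.
Maximizing over 6, -3, 4, 5, -2, Delta chooses A0. Subgame-perfect outcome: (A0, Heavy) with payoffs (6, 9).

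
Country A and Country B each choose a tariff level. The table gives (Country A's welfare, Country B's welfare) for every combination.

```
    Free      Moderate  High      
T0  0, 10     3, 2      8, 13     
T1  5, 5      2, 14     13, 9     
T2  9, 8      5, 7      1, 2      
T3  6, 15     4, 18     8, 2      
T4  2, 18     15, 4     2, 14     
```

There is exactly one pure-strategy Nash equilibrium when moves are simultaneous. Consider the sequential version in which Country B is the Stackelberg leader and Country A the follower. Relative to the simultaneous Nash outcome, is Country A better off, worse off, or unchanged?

Work backward from Country A's decision.
- Free: Country A compares 0, 5, 9, 6, 2 and picks T2; Country B would get 8.
- Moderate: Country A compares 3, 2, 5, 4, 15 and picks T4; Country B would get 4.
- High: Country A compares 8, 13, 1, 8, 2 and picks T1; Country B would get 9.
Among 8, 4, 9, the best is 9 at High. Subgame-perfect outcome: (T1, High) with payoffs (13, 9).
Under simultaneous play:
Country A's best replies: Free→T2; Moderate→T4; High→T1.
Country B's best replies: T0→High; T1→Moderate; T2→Free; T3→Moderate; T4→Free.
The unique mutual best reply is (T2, Free), giving (9, 8).
Country A earns 13 sequentially versus 9 at the Nash outcome: better off.

better off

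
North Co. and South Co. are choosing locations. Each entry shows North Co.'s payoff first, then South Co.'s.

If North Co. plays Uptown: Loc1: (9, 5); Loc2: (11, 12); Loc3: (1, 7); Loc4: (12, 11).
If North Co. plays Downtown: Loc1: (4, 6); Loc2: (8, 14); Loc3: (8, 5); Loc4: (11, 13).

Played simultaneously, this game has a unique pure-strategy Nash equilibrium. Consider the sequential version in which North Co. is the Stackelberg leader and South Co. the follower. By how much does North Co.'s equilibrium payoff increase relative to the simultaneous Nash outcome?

South Co. best-responds to each possible North Co. move:
- Uptown: South Co. compares 5, 12, 7, 11 and picks Loc2; North Co. would get 11.
- Downtown: South Co. compares 6, 14, 5, 13 and picks Loc2; North Co. would get 8.
Maximizing over 11, 8, North Co. chooses Uptown. Subgame-perfect outcome: (Uptown, Loc2) with payoffs (11, 12).
Under simultaneous play:
North Co.'s best replies: Loc1→Uptown; Loc2→Uptown; Loc3→Downtown; Loc4→Uptown.
South Co.'s best replies: Uptown→Loc2; Downtown→Loc2.
Only (Uptown, Loc2) has each player best-responding; Nash payoffs (11, 12).
North Co.'s commitment gain: 11 − 11 = 0.

0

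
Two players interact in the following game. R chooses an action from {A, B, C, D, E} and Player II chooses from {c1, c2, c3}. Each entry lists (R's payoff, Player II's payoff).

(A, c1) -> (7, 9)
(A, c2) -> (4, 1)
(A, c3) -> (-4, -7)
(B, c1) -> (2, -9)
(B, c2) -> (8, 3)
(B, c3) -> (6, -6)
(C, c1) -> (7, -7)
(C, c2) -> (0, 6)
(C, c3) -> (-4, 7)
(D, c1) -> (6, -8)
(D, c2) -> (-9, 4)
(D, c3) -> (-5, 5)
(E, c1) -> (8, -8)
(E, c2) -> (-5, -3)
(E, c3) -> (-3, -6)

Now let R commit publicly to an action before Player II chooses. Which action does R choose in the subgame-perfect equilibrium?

B

Player II best-responds to each possible R move:
- A → Player II plays c1 (best of 9, 1, -7); R gets 7.
- B → Player II plays c2 (best of -9, 3, -6); R gets 8.
- C → Player II plays c3 (best of -7, 6, 7); R gets -4.
- D → Player II plays c3 (best of -8, 4, 5); R gets -5.
- E → Player II plays c2 (best of -8, -3, -6); R gets -5.
Maximizing over 7, 8, -4, -5, -5, R chooses B. Subgame-perfect outcome: (B, c2) with payoffs (8, 3).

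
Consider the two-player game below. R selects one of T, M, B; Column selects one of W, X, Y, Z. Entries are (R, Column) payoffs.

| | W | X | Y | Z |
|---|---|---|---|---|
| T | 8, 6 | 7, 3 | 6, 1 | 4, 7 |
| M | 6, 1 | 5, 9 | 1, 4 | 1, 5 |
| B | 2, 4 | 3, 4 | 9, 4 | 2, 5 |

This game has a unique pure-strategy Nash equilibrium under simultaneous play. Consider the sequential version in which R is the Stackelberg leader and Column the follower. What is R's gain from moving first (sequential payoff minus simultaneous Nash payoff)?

Work backward from Column's decision.
- T: BR = Z, leader payoff 4.
- M: BR = X, leader payoff 5.
- B: BR = Z, leader payoff 2.
Maximizing over 4, 5, 2, R chooses M. Subgame-perfect outcome: (M, X) with payoffs (5, 9).
Under simultaneous play:
R's best replies: W→T; X→T; Y→B; Z→T.
Column's best replies: T→Z; M→X; B→Z.
Only (T, Z) has each player best-responding; Nash payoffs (4, 7).
R's commitment gain: 5 − 4 = 1.

1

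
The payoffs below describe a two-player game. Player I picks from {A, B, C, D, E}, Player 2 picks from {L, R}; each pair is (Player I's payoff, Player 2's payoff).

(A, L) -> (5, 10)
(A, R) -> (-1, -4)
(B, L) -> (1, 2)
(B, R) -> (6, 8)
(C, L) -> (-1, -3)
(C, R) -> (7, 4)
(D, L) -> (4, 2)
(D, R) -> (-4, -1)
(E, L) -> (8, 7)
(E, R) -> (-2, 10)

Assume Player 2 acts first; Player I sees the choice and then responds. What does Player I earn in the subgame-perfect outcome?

8

Solve by backward induction (Player 2 leads).
- L: Player I compares 5, 1, -1, 4, 8 and picks E; Player 2 would get 7.
- R: Player I compares -1, 6, 7, -4, -2 and picks C; Player 2 would get 4.
Player 2's induced payoffs are 7, 4, so Player 2 commits to L. Subgame-perfect outcome: (E, L) with payoffs (8, 7).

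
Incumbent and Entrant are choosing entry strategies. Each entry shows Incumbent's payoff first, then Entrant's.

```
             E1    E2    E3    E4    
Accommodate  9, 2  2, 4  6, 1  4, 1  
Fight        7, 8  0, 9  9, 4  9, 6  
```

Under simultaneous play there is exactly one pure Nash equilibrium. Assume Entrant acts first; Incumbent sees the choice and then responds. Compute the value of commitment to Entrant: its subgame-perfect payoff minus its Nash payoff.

Backward induction with Entrant moving first.
- E1: Incumbent compares 9, 7 and picks Accommodate; Entrant would get 2.
- E2: Incumbent compares 2, 0 and picks Accommodate; Entrant would get 4.
- E3: Incumbent compares 6, 9 and picks Fight; Entrant would get 4.
- E4: Incumbent compares 4, 9 and picks Fight; Entrant would get 6.
Entrant's induced payoffs are 2, 4, 4, 6, so Entrant commits to E4. Subgame-perfect outcome: (Fight, E4) with payoffs (9, 6).
For the simultaneous game, intersect best replies.
Incumbent's best replies: E1→Accommodate; E2→Accommodate; E3→Fight; E4→Fight.
Entrant's best replies: Accommodate→E2; Fight→E2.
Only (Accommodate, E2) has each player best-responding; Nash payoffs (2, 4).
Entrant's commitment gain: 6 − 4 = 2.

2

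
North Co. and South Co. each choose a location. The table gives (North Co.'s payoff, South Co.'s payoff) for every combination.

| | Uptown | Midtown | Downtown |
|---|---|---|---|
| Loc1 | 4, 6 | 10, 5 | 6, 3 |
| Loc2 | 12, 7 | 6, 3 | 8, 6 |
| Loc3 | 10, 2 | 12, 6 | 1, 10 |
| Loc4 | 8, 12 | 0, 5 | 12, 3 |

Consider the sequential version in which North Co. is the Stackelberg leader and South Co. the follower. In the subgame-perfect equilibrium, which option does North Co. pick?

Work backward from South Co.'s decision.
- Loc1: BR = Uptown, leader payoff 4.
- Loc2: BR = Uptown, leader payoff 12.
- Loc3: BR = Downtown, leader payoff 1.
- Loc4: BR = Uptown, leader payoff 8.
North Co.'s induced payoffs are 4, 12, 1, 8, so North Co. commits to Loc2. Subgame-perfect outcome: (Loc2, Uptown) with payoffs (12, 7).

Loc2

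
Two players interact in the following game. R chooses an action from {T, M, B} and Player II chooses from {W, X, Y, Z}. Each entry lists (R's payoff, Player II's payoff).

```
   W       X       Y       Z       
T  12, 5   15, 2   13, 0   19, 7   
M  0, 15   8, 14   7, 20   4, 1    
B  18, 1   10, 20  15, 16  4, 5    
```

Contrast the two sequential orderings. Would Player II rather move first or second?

If R leads: Player II's best replies are T→Z, M→Y, B→X; R's induced payoffs 19, 7, 10; outcome (T, Z), payoffs (19, 7).
If Player II leads: R's best replies are W→B, X→T, Y→B, Z→T; Player II's induced payoffs 1, 2, 16, 7; outcome (B, Y), payoffs (15, 16).
Player II gets 16 moving first and 7 moving second, so Player II prefers to move first.

first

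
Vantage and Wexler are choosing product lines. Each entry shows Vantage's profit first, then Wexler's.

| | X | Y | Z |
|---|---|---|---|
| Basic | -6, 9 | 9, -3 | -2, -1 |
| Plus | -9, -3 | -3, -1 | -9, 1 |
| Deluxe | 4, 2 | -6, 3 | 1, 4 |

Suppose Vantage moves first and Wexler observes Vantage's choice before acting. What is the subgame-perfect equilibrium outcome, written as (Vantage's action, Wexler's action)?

(Deluxe, Z)

Wexler best-responds to each possible Vantage move:
- Basic: BR = X, leader payoff -6.
- Plus: BR = Z, leader payoff -9.
- Deluxe: BR = Z, leader payoff 1.
Maximizing over -6, -9, 1, Vantage chooses Deluxe. Subgame-perfect outcome: (Deluxe, Z) with payoffs (1, 4).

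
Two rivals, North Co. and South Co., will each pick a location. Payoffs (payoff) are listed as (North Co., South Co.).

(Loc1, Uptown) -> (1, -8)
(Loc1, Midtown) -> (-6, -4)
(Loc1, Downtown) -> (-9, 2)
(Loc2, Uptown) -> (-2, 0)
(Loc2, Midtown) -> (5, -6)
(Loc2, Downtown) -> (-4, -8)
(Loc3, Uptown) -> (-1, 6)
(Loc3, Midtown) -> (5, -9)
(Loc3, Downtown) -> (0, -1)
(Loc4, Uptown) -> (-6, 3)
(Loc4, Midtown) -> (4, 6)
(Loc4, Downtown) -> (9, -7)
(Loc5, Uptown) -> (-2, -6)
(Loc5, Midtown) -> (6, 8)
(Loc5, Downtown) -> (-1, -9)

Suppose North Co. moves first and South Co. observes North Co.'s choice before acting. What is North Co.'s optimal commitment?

Loc5

Backward induction with North Co. moving first.
- Loc1: BR = Downtown, leader payoff -9.
- Loc2: BR = Uptown, leader payoff -2.
- Loc3: BR = Uptown, leader payoff -1.
- Loc4: BR = Midtown, leader payoff 4.
- Loc5: BR = Midtown, leader payoff 6.
Among -9, -2, -1, 4, 6, the best is 6 at Loc5. Subgame-perfect outcome: (Loc5, Midtown) with payoffs (6, 8).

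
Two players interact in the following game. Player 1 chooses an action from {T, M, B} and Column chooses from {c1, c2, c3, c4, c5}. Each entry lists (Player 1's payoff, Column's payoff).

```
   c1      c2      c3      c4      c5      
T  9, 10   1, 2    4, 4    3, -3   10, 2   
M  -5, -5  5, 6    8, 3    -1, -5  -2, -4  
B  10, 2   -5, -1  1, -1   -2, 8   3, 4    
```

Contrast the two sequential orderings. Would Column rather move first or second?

second

If Player 1 leads: Column's best replies are T→c1, M→c2, B→c4; Player 1's induced payoffs 9, 5, -2; outcome (T, c1), payoffs (9, 10).
If Column leads: Player 1's best replies are c1→B, c2→M, c3→M, c4→T, c5→T; Column's induced payoffs 2, 6, 3, -3, 2; outcome (M, c2), payoffs (5, 6).
Column gets 6 moving first and 10 moving second, so Column prefers to move second.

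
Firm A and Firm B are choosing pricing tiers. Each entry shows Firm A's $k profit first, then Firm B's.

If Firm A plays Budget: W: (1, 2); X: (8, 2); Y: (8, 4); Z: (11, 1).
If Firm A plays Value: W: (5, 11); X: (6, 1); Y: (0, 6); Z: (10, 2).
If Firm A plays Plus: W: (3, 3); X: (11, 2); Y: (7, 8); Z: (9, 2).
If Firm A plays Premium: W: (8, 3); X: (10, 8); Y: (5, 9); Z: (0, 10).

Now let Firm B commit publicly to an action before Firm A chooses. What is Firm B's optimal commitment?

Backward induction with Firm B moving first.
- W: BR = Premium, leader payoff 3.
- X: BR = Plus, leader payoff 2.
- Y: BR = Budget, leader payoff 4.
- Z: BR = Budget, leader payoff 1.
Maximizing over 3, 2, 4, 1, Firm B chooses Y. Subgame-perfect outcome: (Budget, Y) with payoffs (8, 4).

Y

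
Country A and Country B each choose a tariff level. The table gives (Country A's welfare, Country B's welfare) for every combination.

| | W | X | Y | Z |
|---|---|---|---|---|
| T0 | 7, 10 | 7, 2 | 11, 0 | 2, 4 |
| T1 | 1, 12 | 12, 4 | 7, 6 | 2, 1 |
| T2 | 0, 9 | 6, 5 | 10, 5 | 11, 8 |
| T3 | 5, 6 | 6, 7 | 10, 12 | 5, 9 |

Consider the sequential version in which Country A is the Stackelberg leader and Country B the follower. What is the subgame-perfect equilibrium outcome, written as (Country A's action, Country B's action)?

Solve by backward induction (Country A leads).
- T0 → Country B plays W (best of 10, 2, 0, 4); Country A gets 7.
- T1 → Country B plays W (best of 12, 4, 6, 1); Country A gets 1.
- T2 → Country B plays W (best of 9, 5, 5, 8); Country A gets 0.
- T3 → Country B plays Y (best of 6, 7, 12, 9); Country A gets 10.
Maximizing over 7, 1, 0, 10, Country A chooses T3. Subgame-perfect outcome: (T3, Y) with payoffs (10, 12).

(T3, Y)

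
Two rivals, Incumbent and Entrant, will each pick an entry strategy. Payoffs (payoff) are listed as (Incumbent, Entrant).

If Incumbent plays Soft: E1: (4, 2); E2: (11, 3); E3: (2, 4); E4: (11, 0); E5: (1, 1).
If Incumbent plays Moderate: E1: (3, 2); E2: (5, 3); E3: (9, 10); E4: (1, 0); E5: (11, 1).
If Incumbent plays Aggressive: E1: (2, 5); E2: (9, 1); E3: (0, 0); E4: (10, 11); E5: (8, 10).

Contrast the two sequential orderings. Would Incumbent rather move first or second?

first

If Incumbent leads: Entrant's best replies are Soft→E3, Moderate→E3, Aggressive→E4; Incumbent's induced payoffs 2, 9, 10; outcome (Aggressive, E4), payoffs (10, 11).
If Entrant leads: Incumbent's best replies are E1→Soft, E2→Soft, E3→Moderate, E4→Soft, E5→Moderate; Entrant's induced payoffs 2, 3, 10, 0, 1; outcome (Moderate, E3), payoffs (9, 10).
Incumbent gets 10 moving first and 9 moving second, so Incumbent prefers to move first.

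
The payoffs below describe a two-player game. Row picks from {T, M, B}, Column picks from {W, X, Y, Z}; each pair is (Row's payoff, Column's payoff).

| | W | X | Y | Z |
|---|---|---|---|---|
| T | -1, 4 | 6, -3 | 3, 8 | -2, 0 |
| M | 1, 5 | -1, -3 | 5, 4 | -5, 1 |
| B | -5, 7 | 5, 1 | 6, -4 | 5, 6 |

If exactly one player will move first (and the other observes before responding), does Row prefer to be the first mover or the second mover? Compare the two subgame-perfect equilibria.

If Row leads: Column's best replies are T→Y, M→W, B→W; Row's induced payoffs 3, 1, -5; outcome (T, Y), payoffs (3, 8).
If Column leads: Row's best replies are W→M, X→T, Y→B, Z→B; Column's induced payoffs 5, -3, -4, 6; outcome (B, Z), payoffs (5, 6).
Row gets 3 moving first and 5 moving second, so Row prefers to move second.

second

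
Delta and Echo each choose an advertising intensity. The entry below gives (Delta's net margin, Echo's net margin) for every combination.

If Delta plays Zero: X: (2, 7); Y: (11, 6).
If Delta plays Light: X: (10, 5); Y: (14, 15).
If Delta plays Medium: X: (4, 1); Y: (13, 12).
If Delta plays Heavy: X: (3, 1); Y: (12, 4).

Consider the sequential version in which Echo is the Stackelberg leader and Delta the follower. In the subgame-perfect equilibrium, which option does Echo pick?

Solve by backward induction (Echo leads).
- X: Delta compares 2, 10, 4, 3 and picks Light; Echo would get 5.
- Y: Delta compares 11, 14, 13, 12 and picks Light; Echo would get 15.
Echo's induced payoffs are 5, 15, so Echo commits to Y. Subgame-perfect outcome: (Light, Y) with payoffs (14, 15).

Y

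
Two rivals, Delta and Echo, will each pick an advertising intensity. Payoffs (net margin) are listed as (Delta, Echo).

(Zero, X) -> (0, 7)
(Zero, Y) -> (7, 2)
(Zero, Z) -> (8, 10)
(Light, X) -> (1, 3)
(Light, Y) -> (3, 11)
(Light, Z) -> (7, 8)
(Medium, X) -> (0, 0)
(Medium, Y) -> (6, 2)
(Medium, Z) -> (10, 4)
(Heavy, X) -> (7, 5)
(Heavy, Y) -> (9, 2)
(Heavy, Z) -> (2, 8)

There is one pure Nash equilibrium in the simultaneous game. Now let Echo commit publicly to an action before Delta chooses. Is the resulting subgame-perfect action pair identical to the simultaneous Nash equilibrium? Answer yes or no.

no

Solve by backward induction (Echo leads).
- X → Delta plays Heavy (best of 0, 1, 0, 7); Echo gets 5.
- Y → Delta plays Heavy (best of 7, 3, 6, 9); Echo gets 2.
- Z → Delta plays Medium (best of 8, 7, 10, 2); Echo gets 4.
Among 5, 2, 4, the best is 5 at X. Subgame-perfect outcome: (Heavy, X) with payoffs (7, 5).
Now find the simultaneous Nash equilibrium.
Delta's best replies: X→Heavy; Y→Heavy; Z→Medium.
Echo's best replies: Zero→Z; Light→Y; Medium→Z; Heavy→Z.
Only (Medium, Z) has each player best-responding; Nash payoffs (10, 4).
Sequential outcome (Heavy, X) differs from the Nash profile (Medium, Z).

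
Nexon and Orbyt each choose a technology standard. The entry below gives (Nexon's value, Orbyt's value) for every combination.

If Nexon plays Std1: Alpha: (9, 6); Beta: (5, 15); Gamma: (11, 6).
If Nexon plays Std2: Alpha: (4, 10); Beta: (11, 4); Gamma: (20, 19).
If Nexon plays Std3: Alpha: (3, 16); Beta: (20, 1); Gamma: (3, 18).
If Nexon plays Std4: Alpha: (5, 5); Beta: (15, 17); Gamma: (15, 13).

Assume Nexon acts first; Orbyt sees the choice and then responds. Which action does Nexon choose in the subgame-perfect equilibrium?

Std2

Backward induction with Nexon moving first.
- Std1: Orbyt compares 6, 15, 6 and picks Beta; Nexon would get 5.
- Std2: Orbyt compares 10, 4, 19 and picks Gamma; Nexon would get 20.
- Std3: Orbyt compares 16, 1, 18 and picks Gamma; Nexon would get 3.
- Std4: Orbyt compares 5, 17, 13 and picks Beta; Nexon would get 15.
Nexon's induced payoffs are 5, 20, 3, 15, so Nexon commits to Std2. Subgame-perfect outcome: (Std2, Gamma) with payoffs (20, 19).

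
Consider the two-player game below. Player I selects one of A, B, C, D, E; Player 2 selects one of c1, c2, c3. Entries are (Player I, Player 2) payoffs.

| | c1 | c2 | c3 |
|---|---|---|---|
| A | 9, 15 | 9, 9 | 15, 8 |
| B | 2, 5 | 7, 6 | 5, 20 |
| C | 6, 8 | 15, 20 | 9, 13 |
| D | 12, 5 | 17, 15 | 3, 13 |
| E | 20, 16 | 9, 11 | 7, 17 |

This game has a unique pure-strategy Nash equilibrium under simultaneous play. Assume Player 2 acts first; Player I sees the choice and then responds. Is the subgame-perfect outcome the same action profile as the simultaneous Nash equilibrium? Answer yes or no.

no

Player I best-responds to each possible Player 2 move:
- c1 → Player I plays E (best of 9, 2, 6, 12, 20); Player 2 gets 16.
- c2 → Player I plays D (best of 9, 7, 15, 17, 9); Player 2 gets 15.
- c3 → Player I plays A (best of 15, 5, 9, 3, 7); Player 2 gets 8.
Among 16, 15, 8, the best is 16 at c1. Subgame-perfect outcome: (E, c1) with payoffs (20, 16).
For the simultaneous game, intersect best replies.
Player I's best replies: c1→E; c2→D; c3→A.
Player 2's best replies: A→c1; B→c3; C→c2; D→c2; E→c3.
The unique mutual best reply is (D, c2), giving (17, 15).
Sequential outcome (E, c1) differs from the Nash profile (D, c2).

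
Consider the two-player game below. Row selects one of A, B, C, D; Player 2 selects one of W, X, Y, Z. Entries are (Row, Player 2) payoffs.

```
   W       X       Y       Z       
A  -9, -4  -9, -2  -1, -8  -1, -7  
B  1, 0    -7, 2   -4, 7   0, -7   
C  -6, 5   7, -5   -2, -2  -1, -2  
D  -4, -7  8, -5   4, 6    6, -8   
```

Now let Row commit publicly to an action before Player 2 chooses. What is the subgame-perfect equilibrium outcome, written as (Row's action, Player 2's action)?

Work backward from Player 2's decision.
- A: Player 2 compares -4, -2, -8, -7 and picks X; Row would get -9.
- B: Player 2 compares 0, 2, 7, -7 and picks Y; Row would get -4.
- C: Player 2 compares 5, -5, -2, -2 and picks W; Row would get -6.
- D: Player 2 compares -7, -5, 6, -8 and picks Y; Row would get 4.
Maximizing over -9, -4, -6, 4, Row chooses D. Subgame-perfect outcome: (D, Y) with payoffs (4, 6).

(D, Y)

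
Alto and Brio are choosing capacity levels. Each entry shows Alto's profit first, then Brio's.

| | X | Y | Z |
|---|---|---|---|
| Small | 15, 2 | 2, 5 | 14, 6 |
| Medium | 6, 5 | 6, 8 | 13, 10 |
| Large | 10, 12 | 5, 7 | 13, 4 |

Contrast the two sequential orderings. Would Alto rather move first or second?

If Alto leads: Brio's best replies are Small→Z, Medium→Z, Large→X; Alto's induced payoffs 14, 13, 10; outcome (Small, Z), payoffs (14, 6).
If Brio leads: Alto's best replies are X→Small, Y→Medium, Z→Small; Brio's induced payoffs 2, 8, 6; outcome (Medium, Y), payoffs (6, 8).
Alto gets 14 moving first and 6 moving second, so Alto prefers to move first.

first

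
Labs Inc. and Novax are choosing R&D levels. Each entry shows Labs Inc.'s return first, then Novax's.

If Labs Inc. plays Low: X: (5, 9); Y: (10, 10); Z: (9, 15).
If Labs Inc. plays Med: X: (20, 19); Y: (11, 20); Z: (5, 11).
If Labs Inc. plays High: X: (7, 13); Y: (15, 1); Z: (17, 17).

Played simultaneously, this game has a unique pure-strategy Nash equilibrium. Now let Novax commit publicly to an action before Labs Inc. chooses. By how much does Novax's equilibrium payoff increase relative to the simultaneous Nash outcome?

2

Work backward from Labs Inc.'s decision.
- X → Labs Inc. plays Med (best of 5, 20, 7); Novax gets 19.
- Y → Labs Inc. plays High (best of 10, 11, 15); Novax gets 1.
- Z → Labs Inc. plays High (best of 9, 5, 17); Novax gets 17.
Maximizing over 19, 1, 17, Novax chooses X. Subgame-perfect outcome: (Med, X) with payoffs (20, 19).
For the simultaneous game, intersect best replies.
Labs Inc.'s best replies: X→Med; Y→High; Z→High.
Novax's best replies: Low→Z; Med→Y; High→Z.
Only (High, Z) has each player best-responding; Nash payoffs (17, 17).
Novax's commitment gain: 19 − 17 = 2.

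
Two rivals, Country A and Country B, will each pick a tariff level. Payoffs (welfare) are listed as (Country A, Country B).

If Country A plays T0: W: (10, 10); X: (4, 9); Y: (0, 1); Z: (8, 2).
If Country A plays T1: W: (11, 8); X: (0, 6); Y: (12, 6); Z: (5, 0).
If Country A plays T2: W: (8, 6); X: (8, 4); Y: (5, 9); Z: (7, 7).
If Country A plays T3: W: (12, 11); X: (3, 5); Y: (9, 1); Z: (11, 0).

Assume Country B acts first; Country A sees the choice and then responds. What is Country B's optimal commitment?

W

Work backward from Country A's decision.
- W: BR = T3, leader payoff 11.
- X: BR = T2, leader payoff 4.
- Y: BR = T1, leader payoff 6.
- Z: BR = T3, leader payoff 0.
Country B's induced payoffs are 11, 4, 6, 0, so Country B commits to W. Subgame-perfect outcome: (T3, W) with payoffs (12, 11).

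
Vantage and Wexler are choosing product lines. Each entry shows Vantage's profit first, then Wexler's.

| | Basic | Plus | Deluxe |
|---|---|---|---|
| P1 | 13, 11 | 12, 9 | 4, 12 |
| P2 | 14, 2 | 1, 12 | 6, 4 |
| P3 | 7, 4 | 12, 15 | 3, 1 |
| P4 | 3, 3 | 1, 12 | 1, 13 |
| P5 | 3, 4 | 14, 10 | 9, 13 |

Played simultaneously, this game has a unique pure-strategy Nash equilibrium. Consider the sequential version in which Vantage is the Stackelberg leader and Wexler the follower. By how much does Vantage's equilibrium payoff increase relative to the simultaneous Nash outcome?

Wexler best-responds to each possible Vantage move:
- P1: BR = Deluxe, leader payoff 4.
- P2: BR = Plus, leader payoff 1.
- P3: BR = Plus, leader payoff 12.
- P4: BR = Deluxe, leader payoff 1.
- P5: BR = Deluxe, leader payoff 9.
Among 4, 1, 12, 1, 9, the best is 12 at P3. Subgame-perfect outcome: (P3, Plus) with payoffs (12, 15).
For the simultaneous game, intersect best replies.
Vantage's best replies: Basic→P2; Plus→P5; Deluxe→P5.
Wexler's best replies: P1→Deluxe; P2→Plus; P3→Plus; P4→Deluxe; P5→Deluxe.
The unique mutual best reply is (P5, Deluxe), giving (9, 13).
Vantage's commitment gain: 12 − 9 = 3.

3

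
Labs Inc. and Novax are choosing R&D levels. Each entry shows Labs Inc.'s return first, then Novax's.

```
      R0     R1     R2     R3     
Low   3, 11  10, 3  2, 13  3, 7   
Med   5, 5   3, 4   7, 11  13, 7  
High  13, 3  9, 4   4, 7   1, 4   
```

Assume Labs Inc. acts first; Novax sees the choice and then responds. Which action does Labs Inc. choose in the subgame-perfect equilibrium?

Work backward from Novax's decision.
- Low → Novax plays R2 (best of 11, 3, 13, 7); Labs Inc. gets 2.
- Med → Novax plays R2 (best of 5, 4, 11, 7); Labs Inc. gets 7.
- High → Novax plays R2 (best of 3, 4, 7, 4); Labs Inc. gets 4.
Labs Inc.'s induced payoffs are 2, 7, 4, so Labs Inc. commits to Med. Subgame-perfect outcome: (Med, R2) with payoffs (7, 11).

Med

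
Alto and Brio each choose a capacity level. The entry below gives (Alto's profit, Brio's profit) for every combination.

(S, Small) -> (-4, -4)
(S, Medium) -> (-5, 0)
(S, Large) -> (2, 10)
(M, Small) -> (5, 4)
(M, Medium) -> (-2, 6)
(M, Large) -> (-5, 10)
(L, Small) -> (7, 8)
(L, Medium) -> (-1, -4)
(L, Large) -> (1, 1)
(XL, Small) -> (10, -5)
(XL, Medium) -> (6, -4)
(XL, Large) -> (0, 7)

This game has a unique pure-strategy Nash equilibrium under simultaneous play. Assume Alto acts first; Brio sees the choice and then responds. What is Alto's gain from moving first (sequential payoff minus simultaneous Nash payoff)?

Work backward from Brio's decision.
- S: Brio compares -4, 0, 10 and picks Large; Alto would get 2.
- M: Brio compares 4, 6, 10 and picks Large; Alto would get -5.
- L: Brio compares 8, -4, 1 and picks Small; Alto would get 7.
- XL: Brio compares -5, -4, 7 and picks Large; Alto would get 0.
Alto's induced payoffs are 2, -5, 7, 0, so Alto commits to L. Subgame-perfect outcome: (L, Small) with payoffs (7, 8).
Now find the simultaneous Nash equilibrium.
Alto's best replies: Small→XL; Medium→XL; Large→S.
Brio's best replies: S→Large; M→Large; L→Small; XL→Large.
Only (S, Large) has each player best-responding; Nash payoffs (2, 10).
Alto's commitment gain: 7 − 2 = 5.

5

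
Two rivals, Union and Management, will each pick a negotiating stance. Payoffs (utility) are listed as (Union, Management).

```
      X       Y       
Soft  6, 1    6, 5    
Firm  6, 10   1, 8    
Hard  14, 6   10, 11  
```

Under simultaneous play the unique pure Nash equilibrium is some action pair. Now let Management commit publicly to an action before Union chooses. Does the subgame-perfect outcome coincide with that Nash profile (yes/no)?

yes

Solve by backward induction (Management leads).
- X: Union compares 6, 6, 14 and picks Hard; Management would get 6.
- Y: Union compares 6, 1, 10 and picks Hard; Management would get 11.
Management's induced payoffs are 6, 11, so Management commits to Y. Subgame-perfect outcome: (Hard, Y) with payoffs (10, 11).
For the simultaneous game, intersect best replies.
Union's best replies: X→Hard; Y→Hard.
Management's best replies: Soft→Y; Firm→X; Hard→Y.
Only (Hard, Y) has each player best-responding; Nash payoffs (10, 11).
Sequential outcome (Hard, Y) coincides with the Nash profile (Hard, Y).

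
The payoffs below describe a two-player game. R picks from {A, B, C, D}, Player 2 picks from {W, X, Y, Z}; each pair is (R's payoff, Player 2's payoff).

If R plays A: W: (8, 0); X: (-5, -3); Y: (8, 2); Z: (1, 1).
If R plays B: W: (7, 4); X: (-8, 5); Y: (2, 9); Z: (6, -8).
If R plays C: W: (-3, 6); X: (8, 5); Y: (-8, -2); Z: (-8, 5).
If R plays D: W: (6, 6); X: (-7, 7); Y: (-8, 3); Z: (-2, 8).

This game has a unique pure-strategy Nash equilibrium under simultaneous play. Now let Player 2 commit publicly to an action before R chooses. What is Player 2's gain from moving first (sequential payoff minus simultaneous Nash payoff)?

Backward induction with Player 2 moving first.
- W: BR = A, leader payoff 0.
- X: BR = C, leader payoff 5.
- Y: BR = A, leader payoff 2.
- Z: BR = B, leader payoff -8.
Among 0, 5, 2, -8, the best is 5 at X. Subgame-perfect outcome: (C, X) with payoffs (8, 5).
Under simultaneous play:
R's best replies: W→A; X→C; Y→A; Z→B.
Player 2's best replies: A→Y; B→Y; C→W; D→Z.
Only (A, Y) has each player best-responding; Nash payoffs (8, 2).
Player 2's commitment gain: 5 − 2 = 3.

3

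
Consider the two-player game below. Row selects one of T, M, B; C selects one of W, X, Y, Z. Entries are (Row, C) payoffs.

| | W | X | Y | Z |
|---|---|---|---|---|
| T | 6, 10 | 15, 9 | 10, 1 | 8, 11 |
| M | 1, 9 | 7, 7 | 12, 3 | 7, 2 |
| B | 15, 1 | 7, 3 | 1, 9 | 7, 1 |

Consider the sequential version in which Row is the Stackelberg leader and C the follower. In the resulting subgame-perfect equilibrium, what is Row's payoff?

8

Backward induction with Row moving first.
- T: BR = Z, leader payoff 8.
- M: BR = W, leader payoff 1.
- B: BR = Y, leader payoff 1.
Maximizing over 8, 1, 1, Row chooses T. Subgame-perfect outcome: (T, Z) with payoffs (8, 11).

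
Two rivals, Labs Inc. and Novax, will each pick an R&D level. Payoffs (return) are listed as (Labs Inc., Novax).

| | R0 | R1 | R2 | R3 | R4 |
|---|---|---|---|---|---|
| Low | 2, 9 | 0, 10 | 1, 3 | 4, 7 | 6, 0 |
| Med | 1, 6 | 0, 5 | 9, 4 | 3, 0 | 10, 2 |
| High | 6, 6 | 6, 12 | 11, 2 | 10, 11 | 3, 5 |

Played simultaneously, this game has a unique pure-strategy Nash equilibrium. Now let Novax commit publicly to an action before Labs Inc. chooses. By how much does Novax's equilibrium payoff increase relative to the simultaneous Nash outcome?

Work backward from Labs Inc.'s decision.
- R0: Labs Inc. compares 2, 1, 6 and picks High; Novax would get 6.
- R1: Labs Inc. compares 0, 0, 6 and picks High; Novax would get 12.
- R2: Labs Inc. compares 1, 9, 11 and picks High; Novax would get 2.
- R3: Labs Inc. compares 4, 3, 10 and picks High; Novax would get 11.
- R4: Labs Inc. compares 6, 10, 3 and picks Med; Novax would get 2.
Among 6, 12, 2, 11, 2, the best is 12 at R1. Subgame-perfect outcome: (High, R1) with payoffs (6, 12).
Now find the simultaneous Nash equilibrium.
Labs Inc.'s best replies: R0→High; R1→High; R2→High; R3→High; R4→Med.
Novax's best replies: Low→R1; Med→R0; High→R1.
Only (High, R1) has each player best-responding; Nash payoffs (6, 12).
Novax's commitment gain: 12 − 12 = 0.

0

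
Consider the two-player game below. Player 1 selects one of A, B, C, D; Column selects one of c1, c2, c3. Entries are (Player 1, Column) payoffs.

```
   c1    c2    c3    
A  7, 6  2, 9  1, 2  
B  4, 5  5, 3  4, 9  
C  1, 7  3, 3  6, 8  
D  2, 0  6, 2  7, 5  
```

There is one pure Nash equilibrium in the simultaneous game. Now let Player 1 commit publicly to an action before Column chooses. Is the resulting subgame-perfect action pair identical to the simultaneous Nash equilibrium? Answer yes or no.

Solve by backward induction (Player 1 leads).
- A: BR = c2, leader payoff 2.
- B: BR = c3, leader payoff 4.
- C: BR = c3, leader payoff 6.
- D: BR = c3, leader payoff 7.
Maximizing over 2, 4, 6, 7, Player 1 chooses D. Subgame-perfect outcome: (D, c3) with payoffs (7, 5).
For the simultaneous game, intersect best replies.
Player 1's best replies: c1→A; c2→D; c3→D.
Column's best replies: A→c2; B→c3; C→c3; D→c3.
The unique mutual best reply is (D, c3), giving (7, 5).
Sequential outcome (D, c3) coincides with the Nash profile (D, c3).

yes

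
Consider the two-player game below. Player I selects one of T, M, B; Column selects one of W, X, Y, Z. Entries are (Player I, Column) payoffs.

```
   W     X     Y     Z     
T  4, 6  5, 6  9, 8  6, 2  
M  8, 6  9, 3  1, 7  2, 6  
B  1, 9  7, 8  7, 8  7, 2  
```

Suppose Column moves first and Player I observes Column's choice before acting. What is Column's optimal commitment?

Work backward from Player I's decision.
- W: Player I compares 4, 8, 1 and picks M; Column would get 6.
- X: Player I compares 5, 9, 7 and picks M; Column would get 3.
- Y: Player I compares 9, 1, 7 and picks T; Column would get 8.
- Z: Player I compares 6, 2, 7 and picks B; Column would get 2.
Column's induced payoffs are 6, 3, 8, 2, so Column commits to Y. Subgame-perfect outcome: (T, Y) with payoffs (9, 8).

Y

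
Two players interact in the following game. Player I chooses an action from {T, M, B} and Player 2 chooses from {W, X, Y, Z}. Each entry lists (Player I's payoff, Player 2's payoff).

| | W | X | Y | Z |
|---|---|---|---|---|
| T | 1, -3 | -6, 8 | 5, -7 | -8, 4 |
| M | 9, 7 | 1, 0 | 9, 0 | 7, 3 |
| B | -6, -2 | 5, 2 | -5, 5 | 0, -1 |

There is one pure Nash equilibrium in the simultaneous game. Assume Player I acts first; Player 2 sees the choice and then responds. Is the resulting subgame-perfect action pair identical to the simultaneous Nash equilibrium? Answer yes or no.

Player 2 best-responds to each possible Player I move:
- T: Player 2 compares -3, 8, -7, 4 and picks X; Player I would get -6.
- M: Player 2 compares 7, 0, 0, 3 and picks W; Player I would get 9.
- B: Player 2 compares -2, 2, 5, -1 and picks Y; Player I would get -5.
Among -6, 9, -5, the best is 9 at M. Subgame-perfect outcome: (M, W) with payoffs (9, 7).
Now find the simultaneous Nash equilibrium.
Player I's best replies: W→M; X→B; Y→M; Z→M.
Player 2's best replies: T→X; M→W; B→Y.
Only (M, W) has each player best-responding; Nash payoffs (9, 7).
Sequential outcome (M, W) coincides with the Nash profile (M, W).

yes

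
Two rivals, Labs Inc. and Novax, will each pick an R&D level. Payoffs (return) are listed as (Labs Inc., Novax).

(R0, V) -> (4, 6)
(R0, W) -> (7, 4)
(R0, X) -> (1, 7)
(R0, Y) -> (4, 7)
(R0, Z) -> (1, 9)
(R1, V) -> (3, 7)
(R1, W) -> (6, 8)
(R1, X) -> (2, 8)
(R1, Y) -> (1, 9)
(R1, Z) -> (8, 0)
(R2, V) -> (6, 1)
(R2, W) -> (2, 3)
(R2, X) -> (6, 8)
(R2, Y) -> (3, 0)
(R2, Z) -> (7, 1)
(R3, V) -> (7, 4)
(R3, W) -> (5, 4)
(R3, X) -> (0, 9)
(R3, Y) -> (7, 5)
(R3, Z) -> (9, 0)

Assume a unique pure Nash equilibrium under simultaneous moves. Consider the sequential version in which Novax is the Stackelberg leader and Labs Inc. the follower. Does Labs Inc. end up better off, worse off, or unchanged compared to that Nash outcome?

Solve by backward induction (Novax leads).
- V: BR = R3, leader payoff 4.
- W: BR = R0, leader payoff 4.
- X: BR = R2, leader payoff 8.
- Y: BR = R3, leader payoff 5.
- Z: BR = R3, leader payoff 0.
Maximizing over 4, 4, 8, 5, 0, Novax chooses X. Subgame-perfect outcome: (R2, X) with payoffs (6, 8).
For the simultaneous game, intersect best replies.
Labs Inc.'s best replies: V→R3; W→R0; X→R2; Y→R3; Z→R3.
Novax's best replies: R0→Z; R1→Y; R2→X; R3→X.
The unique mutual best reply is (R2, X), giving (6, 8).
Labs Inc. earns 6 sequentially versus 6 at the Nash outcome: unchanged.

unchanged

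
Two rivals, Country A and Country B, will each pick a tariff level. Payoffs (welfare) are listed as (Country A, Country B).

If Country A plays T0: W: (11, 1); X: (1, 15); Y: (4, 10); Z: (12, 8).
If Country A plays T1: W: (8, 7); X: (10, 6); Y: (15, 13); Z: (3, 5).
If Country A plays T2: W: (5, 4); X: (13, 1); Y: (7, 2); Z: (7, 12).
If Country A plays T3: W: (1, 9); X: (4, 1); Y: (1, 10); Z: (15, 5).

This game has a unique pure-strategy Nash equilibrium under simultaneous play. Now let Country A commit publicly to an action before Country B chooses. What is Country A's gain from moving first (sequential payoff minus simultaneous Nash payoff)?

Solve by backward induction (Country A leads).
- T0: BR = X, leader payoff 1.
- T1: BR = Y, leader payoff 15.
- T2: BR = Z, leader payoff 7.
- T3: BR = Y, leader payoff 1.
Among 1, 15, 7, 1, the best is 15 at T1. Subgame-perfect outcome: (T1, Y) with payoffs (15, 13).
For the simultaneous game, intersect best replies.
Country A's best replies: W→T0; X→T2; Y→T1; Z→T3.
Country B's best replies: T0→X; T1→Y; T2→Z; T3→Y.
Only (T1, Y) has each player best-responding; Nash payoffs (15, 13).
Country A's commitment gain: 15 − 15 = 0.

0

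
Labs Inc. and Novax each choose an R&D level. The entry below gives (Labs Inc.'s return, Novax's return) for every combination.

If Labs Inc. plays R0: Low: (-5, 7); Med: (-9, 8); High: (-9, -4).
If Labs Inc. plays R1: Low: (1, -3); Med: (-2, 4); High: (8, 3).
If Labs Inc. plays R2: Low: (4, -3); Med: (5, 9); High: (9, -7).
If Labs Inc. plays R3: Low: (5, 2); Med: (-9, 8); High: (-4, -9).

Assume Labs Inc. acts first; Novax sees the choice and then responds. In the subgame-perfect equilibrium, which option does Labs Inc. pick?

R2

Work backward from Novax's decision.
- R0: Novax compares 7, 8, -4 and picks Med; Labs Inc. would get -9.
- R1: Novax compares -3, 4, 3 and picks Med; Labs Inc. would get -2.
- R2: Novax compares -3, 9, -7 and picks Med; Labs Inc. would get 5.
- R3: Novax compares 2, 8, -9 and picks Med; Labs Inc. would get -9.
Among -9, -2, 5, -9, the best is 5 at R2. Subgame-perfect outcome: (R2, Med) with payoffs (5, 9).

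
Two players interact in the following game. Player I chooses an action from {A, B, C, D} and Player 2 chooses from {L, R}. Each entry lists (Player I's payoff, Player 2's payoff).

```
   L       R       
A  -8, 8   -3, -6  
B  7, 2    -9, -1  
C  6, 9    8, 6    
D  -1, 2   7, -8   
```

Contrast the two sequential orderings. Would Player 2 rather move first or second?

first

If Player I leads: Player 2's best replies are A→L, B→L, C→L, D→L; Player I's induced payoffs -8, 7, 6, -1; outcome (B, L), payoffs (7, 2).
If Player 2 leads: Player I's best replies are L→B, R→C; Player 2's induced payoffs 2, 6; outcome (C, R), payoffs (8, 6).
Player 2 gets 6 moving first and 2 moving second, so Player 2 prefers to move first.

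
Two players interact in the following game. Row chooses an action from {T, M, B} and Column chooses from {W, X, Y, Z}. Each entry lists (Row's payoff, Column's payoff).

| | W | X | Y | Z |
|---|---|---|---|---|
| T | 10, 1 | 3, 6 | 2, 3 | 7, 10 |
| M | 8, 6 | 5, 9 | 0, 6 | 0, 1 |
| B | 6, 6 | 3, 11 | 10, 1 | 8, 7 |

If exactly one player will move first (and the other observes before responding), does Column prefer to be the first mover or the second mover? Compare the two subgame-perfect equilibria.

second

If Row leads: Column's best replies are T→Z, M→X, B→X; Row's induced payoffs 7, 5, 3; outcome (T, Z), payoffs (7, 10).
If Column leads: Row's best replies are W→T, X→M, Y→B, Z→B; Column's induced payoffs 1, 9, 1, 7; outcome (M, X), payoffs (5, 9).
Column gets 9 moving first and 10 moving second, so Column prefers to move second.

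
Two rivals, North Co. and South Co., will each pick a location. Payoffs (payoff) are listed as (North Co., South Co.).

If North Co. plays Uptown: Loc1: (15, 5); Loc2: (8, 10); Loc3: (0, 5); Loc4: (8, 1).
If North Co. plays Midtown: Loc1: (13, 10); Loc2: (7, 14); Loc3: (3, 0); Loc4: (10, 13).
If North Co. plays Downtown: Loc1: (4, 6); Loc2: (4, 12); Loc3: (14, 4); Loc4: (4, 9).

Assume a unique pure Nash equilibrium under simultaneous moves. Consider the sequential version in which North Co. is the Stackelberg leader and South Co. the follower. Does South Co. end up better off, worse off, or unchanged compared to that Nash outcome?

unchanged

Work backward from South Co.'s decision.
- Uptown → South Co. plays Loc2 (best of 5, 10, 5, 1); North Co. gets 8.
- Midtown → South Co. plays Loc2 (best of 10, 14, 0, 13); North Co. gets 7.
- Downtown → South Co. plays Loc2 (best of 6, 12, 4, 9); North Co. gets 4.
Among 8, 7, 4, the best is 8 at Uptown. Subgame-perfect outcome: (Uptown, Loc2) with payoffs (8, 10).
Under simultaneous play:
North Co.'s best replies: Loc1→Uptown; Loc2→Uptown; Loc3→Downtown; Loc4→Midtown.
South Co.'s best replies: Uptown→Loc2; Midtown→Loc2; Downtown→Loc2.
The unique mutual best reply is (Uptown, Loc2), giving (8, 10).
South Co. earns 10 sequentially versus 10 at the Nash outcome: unchanged.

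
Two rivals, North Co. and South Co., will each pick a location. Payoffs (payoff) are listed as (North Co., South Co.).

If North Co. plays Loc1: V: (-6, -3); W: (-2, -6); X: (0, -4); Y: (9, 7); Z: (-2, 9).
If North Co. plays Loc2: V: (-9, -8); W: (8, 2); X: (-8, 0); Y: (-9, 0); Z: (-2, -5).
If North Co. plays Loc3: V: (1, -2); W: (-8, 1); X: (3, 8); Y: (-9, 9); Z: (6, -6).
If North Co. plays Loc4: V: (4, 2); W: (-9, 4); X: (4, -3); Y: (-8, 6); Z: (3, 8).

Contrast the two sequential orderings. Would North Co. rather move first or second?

If North Co. leads: South Co.'s best replies are Loc1→Z, Loc2→W, Loc3→Y, Loc4→Z; North Co.'s induced payoffs -2, 8, -9, 3; outcome (Loc2, W), payoffs (8, 2).
If South Co. leads: North Co.'s best replies are V→Loc4, W→Loc2, X→Loc4, Y→Loc1, Z→Loc3; South Co.'s induced payoffs 2, 2, -3, 7, -6; outcome (Loc1, Y), payoffs (9, 7).
North Co. gets 8 moving first and 9 moving second, so North Co. prefers to move second.

second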